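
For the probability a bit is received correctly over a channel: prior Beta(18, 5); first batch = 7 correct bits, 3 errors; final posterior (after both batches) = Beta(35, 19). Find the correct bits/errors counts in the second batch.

10 correct bits and 11 errors

Because Beta–binomial updating is additive in the counts, the combined data contributed (α_post−α_prior, β_post−β_prior) successes and failures.
Total across both batches: 35−18=17 correct bits, 19−5=14 errors.
Subtract the first batch: 17−7=10 correct bits and 14−3=11 errors.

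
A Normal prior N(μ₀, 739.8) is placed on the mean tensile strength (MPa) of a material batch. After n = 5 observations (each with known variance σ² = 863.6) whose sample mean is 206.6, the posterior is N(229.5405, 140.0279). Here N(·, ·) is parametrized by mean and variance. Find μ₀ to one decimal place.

μ₀ = 327.8

With known observation variance, the Normal–Normal posterior has precision τ_n = τ₀ + n/σ² and mean μ_n = (τ₀μ₀ + (n/σ²)x̄)/τ_n.
Here τ₀ = 1/739.8 = 0.001352 and τ_data = 5/863.6 = 0.005790, so τ_n = 0.007142.
Rearranging for μ₀: μ₀ = (μ_n·τ_n − τ_data·x̄)/τ₀ = (229.5405·0.007142 − 0.005790·206.6) / 0.001352 = 0.443164/0.001352 ≈ 327.8.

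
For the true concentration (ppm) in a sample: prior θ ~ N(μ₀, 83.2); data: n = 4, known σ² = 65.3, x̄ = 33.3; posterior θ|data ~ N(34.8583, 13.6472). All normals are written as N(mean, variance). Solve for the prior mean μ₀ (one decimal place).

With known observation variance, the Normal–Normal posterior has precision τ_n = τ₀ + n/σ² and mean μ_n = (τ₀μ₀ + (n/σ²)x̄)/τ_n.
Here τ₀ = 1/83.2 = 0.012019 and τ_data = 4/65.3 = 0.061256, so τ_n = 0.073275.
Rearranging for μ₀: μ₀ = (μ_n·τ_n − τ_data·x̄)/τ₀ = (34.8583·0.073275 − 0.061256·33.3) / 0.012019 = 0.514417/0.012019 ≈ 42.8.

μ₀ = 42.8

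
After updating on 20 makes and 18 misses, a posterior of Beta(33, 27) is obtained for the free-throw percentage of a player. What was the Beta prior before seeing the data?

Beta(13, 9)

Beta is conjugate to the binomial likelihood: posterior = Beta(a+s, b+f).
So a = 33 − 20 = 13 and b = 27 − 18 = 9.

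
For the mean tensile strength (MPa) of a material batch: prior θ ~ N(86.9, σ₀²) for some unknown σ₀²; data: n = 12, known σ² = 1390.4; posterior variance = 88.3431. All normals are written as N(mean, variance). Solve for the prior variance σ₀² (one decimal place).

σ₀² = 371.9

Posterior precision equals prior precision plus data precision: 1/σ_n² = 1/σ₀² + n/σ².
So 1/σ₀² = 1/88.3431 − 12/1390.4 = 0.011320 − 0.008631 = 0.002689.
Hence σ₀² = 1/0.002689 ≈ 371.9.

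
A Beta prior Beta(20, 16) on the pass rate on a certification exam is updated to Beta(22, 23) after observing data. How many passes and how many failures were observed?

2 passes and 7 failures

Beta is conjugate to the binomial likelihood: posterior = Beta(α+s, β+f).
Match parameters: s=22−20=2, f=23−16=7.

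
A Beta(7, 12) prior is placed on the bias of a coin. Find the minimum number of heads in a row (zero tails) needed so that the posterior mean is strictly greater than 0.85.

k = 62

After k heads and 0 tails the posterior is Beta(7+k, 12), with mean (7+k)/(7+12+k).
Set (7+k)/(19+k) > 0.85 and solve: k > (0.85·19 − 7)/(1 − 0.85) = 61.000.
The smallest integer exceeding 61.000 is 62.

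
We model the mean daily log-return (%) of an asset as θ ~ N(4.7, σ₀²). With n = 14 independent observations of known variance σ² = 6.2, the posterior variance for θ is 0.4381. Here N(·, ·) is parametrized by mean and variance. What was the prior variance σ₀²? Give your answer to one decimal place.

Posterior precision equals prior precision plus data precision: 1/σ_n² = 1/σ₀² + n/σ².
So 1/σ₀² = 1/0.4381 − 14/6.2 = 2.282584 − 2.258065 = 0.024519.
Hence σ₀² = 1/0.024519 ≈ 40.8.

σ₀² = 40.8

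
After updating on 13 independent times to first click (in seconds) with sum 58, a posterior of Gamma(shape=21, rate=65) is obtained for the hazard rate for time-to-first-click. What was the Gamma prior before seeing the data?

For an exponential likelihood with a Gamma(α, β) prior on the rate, n observations with total T give posterior Gamma(α+n, β+T).
So α = 21 − 13 = 8 and β = 65 − 58 = 7.

Gamma(shape=8, rate=7)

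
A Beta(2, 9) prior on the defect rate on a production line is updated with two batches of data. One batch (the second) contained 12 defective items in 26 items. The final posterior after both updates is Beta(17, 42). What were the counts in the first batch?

Because Beta–binomial updating is additive in the counts, the combined data contributed (α_post−α_prior, β_post−β_prior) successes and failures.
Total across both batches: 17−2=15 defective items, 42−9=33 good items.
Subtract the second batch: 15−12=3 defective items and 33−14=19 good items.

3 defective items and 19 good items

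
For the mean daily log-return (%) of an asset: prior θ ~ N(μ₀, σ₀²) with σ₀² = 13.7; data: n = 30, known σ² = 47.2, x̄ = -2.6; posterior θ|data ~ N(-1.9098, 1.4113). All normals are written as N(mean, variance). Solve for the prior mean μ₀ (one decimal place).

The posterior mean is a precision-weighted average: μ_n = (τ₀μ₀ + τ_data·x̄)/(τ₀+τ_data), with τ₀=1/σ₀² and τ_data=n/σ².
Here τ₀ = 1/13.7 = 0.072993 and τ_data = 30/47.2 = 0.635593, so τ_n = 0.708586.
Rearranging for μ₀: μ₀ = (μ_n·τ_n − τ_data·x̄)/τ₀ = (-1.9098·0.708586 − 0.635593·-2.6) / 0.072993 = 0.299284/0.072993 ≈ 4.1.

μ₀ = 4.1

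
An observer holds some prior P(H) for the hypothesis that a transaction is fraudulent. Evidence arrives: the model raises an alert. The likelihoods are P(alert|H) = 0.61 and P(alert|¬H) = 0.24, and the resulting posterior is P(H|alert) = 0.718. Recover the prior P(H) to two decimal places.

P(H) = 0.50

In odds form, posterior odds = prior odds × likelihood ratio, so prior odds = posterior odds ÷ LR.
Posterior odds = 0.718/(1−0.718) = 2.5461. LR = 0.61/0.24 = 2.5417.
Prior odds = 2.5461/2.5417 = 1.0017, so P(H) = 1.0017/(1+1.0017) ≈ 0.50.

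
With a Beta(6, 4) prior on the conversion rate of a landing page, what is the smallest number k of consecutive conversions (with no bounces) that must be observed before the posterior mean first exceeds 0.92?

After k conversions and 0 bounces the posterior is Beta(6+k, 4), with mean (6+k)/(6+4+k).
Set (6+k)/(10+k) > 0.92 and solve: k > (0.92·10 − 6)/(1 − 0.92) = 40.000.
The smallest integer exceeding 40.000 is 41, and checking k=41: (47)/(51) = 0.9216 > 0.92.

k = 41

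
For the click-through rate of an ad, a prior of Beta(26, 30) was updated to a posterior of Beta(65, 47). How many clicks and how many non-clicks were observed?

39 clicks and 17 non-clicks

A Beta(α, β) prior with s successes and f failures in binomial data gives a Beta(α+s, β+f) posterior.
Match parameters: s=65−26=39, f=47−30=17.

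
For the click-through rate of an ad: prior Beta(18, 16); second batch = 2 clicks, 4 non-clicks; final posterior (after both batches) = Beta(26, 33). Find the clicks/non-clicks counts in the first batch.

Because Beta–binomial updating is additive in the counts, the combined data contributed (α_post−α_prior, β_post−β_prior) successes and failures.
Total across both batches: 26−18=8 clicks, 33−16=17 non-clicks.
Subtract the second batch: 8−2=6 clicks and 17−4=13 non-clicks.

6 clicks and 13 non-clicks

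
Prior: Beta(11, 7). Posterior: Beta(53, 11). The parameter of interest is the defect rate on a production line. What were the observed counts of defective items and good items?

42 defective items and 4 good items

Under Beta–binomial conjugacy the posterior parameters are (α+s, β+f).
So s = 53 − 11 = 42 and f = 11 − 7 = 4.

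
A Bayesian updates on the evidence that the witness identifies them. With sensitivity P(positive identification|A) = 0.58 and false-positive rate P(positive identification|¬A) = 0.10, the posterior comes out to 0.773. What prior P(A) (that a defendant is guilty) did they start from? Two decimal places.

In odds form, posterior odds = prior odds × likelihood ratio, so prior odds = posterior odds ÷ LR.
Posterior odds = 0.773/(1−0.773) = 3.4053. LR = 0.58/0.10 = 5.8000.
Prior odds = 3.4053/5.8000 = 0.5871, so P(A) = 0.5871/(1+0.5871) ≈ 0.37.

P(A) = 0.37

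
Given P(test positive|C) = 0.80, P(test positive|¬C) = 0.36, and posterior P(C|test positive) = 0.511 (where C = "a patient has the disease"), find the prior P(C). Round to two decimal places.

P(C) = 0.32

In odds form, posterior odds = prior odds × likelihood ratio, so prior odds = posterior odds ÷ LR.
Posterior odds = 0.511/(1−0.511) = 1.0450. LR = 0.80/0.36 = 2.2222.
Prior odds = 1.0450/2.2222 = 0.4703, so P(C) = 0.4703/(1+0.4703) ≈ 0.32.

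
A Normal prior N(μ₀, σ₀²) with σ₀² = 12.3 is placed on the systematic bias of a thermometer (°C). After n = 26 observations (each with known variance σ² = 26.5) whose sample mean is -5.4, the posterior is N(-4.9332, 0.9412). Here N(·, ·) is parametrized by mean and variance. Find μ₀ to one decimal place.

μ₀ = 0.7

With known observation variance, the Normal–Normal posterior has precision τ_n = τ₀ + n/σ² and mean μ_n = (τ₀μ₀ + (n/σ²)x̄)/τ_n.
Here τ₀ = 1/12.3 = 0.081301 and τ_data = 26/26.5 = 0.981132, so τ_n = 1.062433.
Rearranging for μ₀: μ₀ = (μ_n·τ_n − τ_data·x̄)/τ₀ = (-4.9332·1.062433 − 0.981132·-5.4) / 0.081301 = 0.056918/0.081301 ≈ 0.7.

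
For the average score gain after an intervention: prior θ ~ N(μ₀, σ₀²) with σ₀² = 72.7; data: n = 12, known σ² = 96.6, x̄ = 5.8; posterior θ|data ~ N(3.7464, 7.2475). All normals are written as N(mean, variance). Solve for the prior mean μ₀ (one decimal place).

The posterior mean is a precision-weighted average: μ_n = (τ₀μ₀ + τ_data·x̄)/(τ₀+τ_data), with τ₀=1/σ₀² and τ_data=n/σ².
Here τ₀ = 1/72.7 = 0.013755 and τ_data = 12/96.6 = 0.124224, so τ_n = 0.137979.
Rearranging for μ₀: μ₀ = (μ_n·τ_n − τ_data·x̄)/τ₀ = (3.7464·0.137979 − 0.124224·5.8) / 0.013755 = -0.203575/0.013755 ≈ -14.8.

μ₀ = -14.8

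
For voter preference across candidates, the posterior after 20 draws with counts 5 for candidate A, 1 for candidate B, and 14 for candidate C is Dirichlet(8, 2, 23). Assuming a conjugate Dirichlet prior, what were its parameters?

For a Dirichlet(α) prior with multinomial counts c, the posterior is Dirichlet(α + c) componentwise.
Subtract each count from the matching posterior parameter: 8−5=3, 2−1=1, 23−14=9.

Dirichlet(3, 1, 9)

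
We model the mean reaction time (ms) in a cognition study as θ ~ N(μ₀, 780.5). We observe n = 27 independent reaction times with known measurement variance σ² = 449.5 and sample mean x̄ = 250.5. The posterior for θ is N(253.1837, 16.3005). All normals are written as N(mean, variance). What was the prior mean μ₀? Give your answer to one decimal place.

μ₀ = 379.0

The posterior mean is a precision-weighted average: μ_n = (τ₀μ₀ + τ_data·x̄)/(τ₀+τ_data), with τ₀=1/σ₀² and τ_data=n/σ².
Here τ₀ = 1/780.5 = 0.001281 and τ_data = 27/449.5 = 0.060067, so τ_n = 0.061348.
Rearranging for μ₀: μ₀ = (μ_n·τ_n − τ_data·x̄)/τ₀ = (253.1837·0.061348 − 0.060067·250.5) / 0.001281 = 0.485530/0.001281 ≈ 379.0.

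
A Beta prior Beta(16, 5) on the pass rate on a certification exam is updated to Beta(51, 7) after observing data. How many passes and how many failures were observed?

35 passes and 2 failures

Under Beta–binomial conjugacy the posterior parameters are (a+s, b+f).
So s = 51 − 16 = 35 and f = 7 − 5 = 2.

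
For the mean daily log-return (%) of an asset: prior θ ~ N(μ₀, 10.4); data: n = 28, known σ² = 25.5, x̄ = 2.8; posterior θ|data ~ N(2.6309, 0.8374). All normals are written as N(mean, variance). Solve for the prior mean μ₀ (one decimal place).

The posterior mean is a precision-weighted average: μ_n = (τ₀μ₀ + τ_data·x̄)/(τ₀+τ_data), with τ₀=1/σ₀² and τ_data=n/σ².
Here τ₀ = 1/10.4 = 0.096154 and τ_data = 28/25.5 = 1.098039, so τ_n = 1.194193.
Rearranging for μ₀: μ₀ = (μ_n·τ_n − τ_data·x̄)/τ₀ = (2.6309·1.194193 − 1.098039·2.8) / 0.096154 = 0.067293/0.096154 ≈ 0.7.

μ₀ = 0.7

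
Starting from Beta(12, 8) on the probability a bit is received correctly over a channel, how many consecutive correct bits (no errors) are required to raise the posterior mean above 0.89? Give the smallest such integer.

k = 53

After k correct bits and 0 errors the posterior is Beta(12+k, 8), with mean (12+k)/(12+8+k).
Set (12+k)/(20+k) > 0.89 and solve: k > (0.89·20 − 12)/(1 − 0.89) = 52.727.
The smallest integer exceeding 52.727 is 53.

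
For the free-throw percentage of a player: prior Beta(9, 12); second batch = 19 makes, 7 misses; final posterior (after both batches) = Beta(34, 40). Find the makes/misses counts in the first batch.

Because Beta–binomial updating is additive in the counts, the combined data contributed (α_post−α_prior, β_post−β_prior) successes and failures.
Total across both batches: 34−9=25 makes, 40−12=28 misses.
Subtract the second batch: 25−19=6 makes and 28−7=21 misses.

6 makes and 21 misses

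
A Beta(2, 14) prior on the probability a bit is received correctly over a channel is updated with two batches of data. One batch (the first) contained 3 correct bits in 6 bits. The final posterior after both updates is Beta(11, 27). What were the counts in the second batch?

Sequential conjugate updates are equivalent to a single update on the pooled data, so total successes = posterior α − prior α and total failures = posterior β − prior β.
Total across both batches: 11−2=9 correct bits, 27−14=13 errors.
Subtract the first batch: 9−3=6 correct bits and 13−3=10 errors.

6 correct bits and 10 errors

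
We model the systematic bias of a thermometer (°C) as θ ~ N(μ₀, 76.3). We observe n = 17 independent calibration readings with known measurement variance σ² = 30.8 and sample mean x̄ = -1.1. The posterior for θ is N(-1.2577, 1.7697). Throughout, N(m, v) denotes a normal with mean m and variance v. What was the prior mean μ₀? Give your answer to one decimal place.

The posterior mean is a precision-weighted average: μ_n = (τ₀μ₀ + τ_data·x̄)/(τ₀+τ_data), with τ₀=1/σ₀² and τ_data=n/σ².
Here τ₀ = 1/76.3 = 0.013106 and τ_data = 17/30.8 = 0.551948, so τ_n = 0.565054.
Rearranging for μ₀: μ₀ = (μ_n·τ_n − τ_data·x̄)/τ₀ = (-1.2577·0.565054 − 0.551948·-1.1) / 0.013106 = -0.103526/0.013106 ≈ -7.9.

μ₀ = -7.9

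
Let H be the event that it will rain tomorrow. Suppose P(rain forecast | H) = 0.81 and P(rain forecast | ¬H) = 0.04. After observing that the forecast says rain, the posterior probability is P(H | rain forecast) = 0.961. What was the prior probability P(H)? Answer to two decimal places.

P(H) = 0.55

In odds form, posterior odds = prior odds × likelihood ratio, so prior odds = posterior odds ÷ LR.
Posterior odds = 0.961/(1−0.961) = 24.6410. LR = 0.81/0.04 = 20.2500.
Prior odds = 24.6410/20.2500 = 1.2168, so P(H) = 1.2168/(1+1.2168) ≈ 0.55.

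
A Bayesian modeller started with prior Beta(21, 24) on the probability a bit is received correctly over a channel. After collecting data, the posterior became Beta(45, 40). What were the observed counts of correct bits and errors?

Beta is conjugate to the binomial likelihood: posterior = Beta(α+s, β+f).
So s = 45 − 21 = 24 and f = 40 − 24 = 16.

24 correct bits and 16 errors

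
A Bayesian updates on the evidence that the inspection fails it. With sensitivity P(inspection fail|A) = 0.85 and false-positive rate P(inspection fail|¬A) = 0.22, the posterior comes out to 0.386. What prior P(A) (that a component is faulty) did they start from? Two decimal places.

P(A) = 0.14

In odds form, posterior odds = prior odds × likelihood ratio, so prior odds = posterior odds ÷ LR.
Posterior odds = 0.386/(1−0.386) = 0.6287. LR = 0.85/0.22 = 3.8636.
Prior odds = 0.6287/3.8636 = 0.1627, so P(A) = 0.1627/(1+0.1627) ≈ 0.14.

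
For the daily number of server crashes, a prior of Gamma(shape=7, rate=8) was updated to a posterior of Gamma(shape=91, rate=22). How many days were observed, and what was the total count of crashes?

n = 14 days with total 84 crashes

A Gamma(α, β) prior (rate parametrization) on a Poisson rate with n observations summing to S gives posterior Gamma(α+S, β+n).
Matching: Σxᵢ = 91 − 7 = 84 and n = 22 − 8 = 14.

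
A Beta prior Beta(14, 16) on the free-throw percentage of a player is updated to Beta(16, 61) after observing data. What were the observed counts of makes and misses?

2 makes and 45 misses

A Beta(a, b) prior with s successes and f failures in binomial data gives a Beta(a+s, b+f) posterior.
Match parameters: s=16−14=2, f=61−16=45.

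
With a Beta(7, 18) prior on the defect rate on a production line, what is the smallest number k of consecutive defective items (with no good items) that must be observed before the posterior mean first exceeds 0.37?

k = 4

After k defective items and 0 good items the posterior is Beta(7+k, 18), with mean (7+k)/(7+18+k).
Set (7+k)/(25+k) > 0.37 and solve: k > (0.37·25 − 7)/(1 − 0.37) = 3.571.
The smallest integer exceeding 3.571 is 4, and checking k=4: (11)/(29) = 0.3793 > 0.37.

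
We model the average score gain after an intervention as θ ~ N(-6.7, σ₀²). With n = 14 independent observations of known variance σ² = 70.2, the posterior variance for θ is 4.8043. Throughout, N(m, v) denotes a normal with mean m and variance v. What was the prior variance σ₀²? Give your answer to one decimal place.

σ₀² = 114.7

Posterior precision equals prior precision plus data precision: 1/σ_n² = 1/σ₀² + n/σ².
So 1/σ₀² = 1/4.8043 − 14/70.2 = 0.208147 − 0.199430 = 0.008717.
Hence σ₀² = 1/0.008717 ≈ 114.7.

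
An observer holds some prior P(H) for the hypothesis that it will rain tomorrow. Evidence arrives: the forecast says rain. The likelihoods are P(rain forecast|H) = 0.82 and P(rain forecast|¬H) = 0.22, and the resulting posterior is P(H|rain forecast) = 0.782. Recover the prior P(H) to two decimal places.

Bayes' rule in odds form gives O(H|E) = O(H)·[P(E|H)/P(E|¬H)], hence O(H) = O(H|E)/LR.
Posterior odds = 0.782/(1−0.782) = 3.5872. LR = 0.82/0.22 = 3.7273.
Prior odds = 3.5872/3.7273 = 0.9624, so P(H) = 0.9624/(1+0.9624) ≈ 0.49.

P(H) = 0.49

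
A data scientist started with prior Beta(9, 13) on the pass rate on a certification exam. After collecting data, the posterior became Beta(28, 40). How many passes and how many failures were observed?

19 passes and 27 failures

A Beta(α, β) prior with s successes and f failures in binomial data gives a Beta(α+s, β+f) posterior.
Match parameters: s=28−9=19, f=40−13=27.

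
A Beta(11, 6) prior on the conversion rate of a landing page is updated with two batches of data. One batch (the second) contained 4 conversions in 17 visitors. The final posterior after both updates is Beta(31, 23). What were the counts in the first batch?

Because Beta–binomial updating is additive in the counts, the combined data contributed (α_post−α_prior, β_post−β_prior) successes and failures.
Total across both batches: 31−11=20 conversions, 23−6=17 bounces.
Subtract the second batch: 20−4=16 conversions and 17−13=4 bounces.

16 conversions and 4 bounces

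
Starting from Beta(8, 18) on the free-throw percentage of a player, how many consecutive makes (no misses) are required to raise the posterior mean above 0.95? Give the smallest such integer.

k = 335

After k makes and 0 misses the posterior is Beta(8+k, 18), with mean (8+k)/(8+18+k).
Set (8+k)/(26+k) > 0.95 and solve: k > (0.95·26 − 8)/(1 − 0.95) = 334.000.
The smallest integer exceeding 334.000 is 335, and checking k=335: (343)/(361) = 0.9501 > 0.95.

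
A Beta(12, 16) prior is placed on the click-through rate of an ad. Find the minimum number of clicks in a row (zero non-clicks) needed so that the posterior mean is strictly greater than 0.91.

After k clicks and 0 non-clicks the posterior is Beta(12+k, 16), with mean (12+k)/(12+16+k).
Set (12+k)/(28+k) > 0.91 and solve: k > (0.91·28 − 12)/(1 − 0.91) = 149.778.
The smallest integer exceeding 149.778 is 150.

k = 150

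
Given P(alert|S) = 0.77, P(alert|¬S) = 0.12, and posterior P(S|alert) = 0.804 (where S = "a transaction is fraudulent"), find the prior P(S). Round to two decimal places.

In odds form, posterior odds = prior odds × likelihood ratio, so prior odds = posterior odds ÷ LR.
Posterior odds = 0.804/(1−0.804) = 4.1020. LR = 0.77/0.12 = 6.4167.
Prior odds = 4.1020/6.4167 = 0.6393, so P(S) = 0.6393/(1+0.6393) ≈ 0.39.

P(S) = 0.39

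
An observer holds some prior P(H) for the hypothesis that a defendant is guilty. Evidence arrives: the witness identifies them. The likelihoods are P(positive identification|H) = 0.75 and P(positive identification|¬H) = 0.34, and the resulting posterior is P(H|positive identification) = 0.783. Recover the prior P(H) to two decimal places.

P(H) = 0.62

Bayes' rule in odds form gives O(H|E) = O(H)·[P(E|H)/P(E|¬H)], hence O(H) = O(H|E)/LR.
Posterior odds = 0.783/(1−0.783) = 3.6083. LR = 0.75/0.34 = 2.2059.
Prior odds = 3.6083/2.2059 = 1.6357, so P(H) = 1.6357/(1+1.6357) ≈ 0.62.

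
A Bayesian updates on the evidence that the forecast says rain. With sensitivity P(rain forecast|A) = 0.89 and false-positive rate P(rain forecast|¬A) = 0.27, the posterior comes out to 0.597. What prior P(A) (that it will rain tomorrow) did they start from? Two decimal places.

P(A) = 0.31

In odds form, posterior odds = prior odds × likelihood ratio, so prior odds = posterior odds ÷ LR.
Posterior odds = 0.597/(1−0.597) = 1.4814. LR = 0.89/0.27 = 3.2963.
Prior odds = 1.4814/3.2963 = 0.4494, so P(A) = 0.4494/(1+0.4494) ≈ 0.31.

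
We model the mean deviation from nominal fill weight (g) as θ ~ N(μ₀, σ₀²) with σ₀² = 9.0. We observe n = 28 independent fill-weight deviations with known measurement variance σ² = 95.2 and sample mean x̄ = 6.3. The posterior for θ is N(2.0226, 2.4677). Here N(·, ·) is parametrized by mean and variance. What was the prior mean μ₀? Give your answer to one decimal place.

μ₀ = -9.3

With known observation variance, the Normal–Normal posterior has precision τ_n = τ₀ + n/σ² and mean μ_n = (τ₀μ₀ + (n/σ²)x̄)/τ_n.
Here τ₀ = 1/9.0 = 0.111111 and τ_data = 28/95.2 = 0.294118, so τ_n = 0.405229.
Rearranging for μ₀: μ₀ = (μ_n·τ_n − τ_data·x̄)/τ₀ = (2.0226·0.405229 − 0.294118·6.3) / 0.111111 = -1.033327/0.111111 ≈ -9.3.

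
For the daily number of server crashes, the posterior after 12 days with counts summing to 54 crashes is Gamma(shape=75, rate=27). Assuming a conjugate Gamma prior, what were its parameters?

Gamma–Poisson conjugacy: posterior shape = α + Σxᵢ, posterior rate = β + n.
So α = 75 − 54 = 21 and β = 27 − 12 = 15.

Gamma(shape=21, rate=15)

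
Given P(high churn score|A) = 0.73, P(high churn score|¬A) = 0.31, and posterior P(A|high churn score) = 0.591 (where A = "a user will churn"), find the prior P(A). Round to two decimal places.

P(A) = 0.38

Bayes' rule in odds form gives O(A|E) = O(A)·[P(E|A)/P(E|¬A)], hence O(A) = O(A|E)/LR.
Posterior odds = 0.591/(1−0.591) = 1.4450. LR = 0.73/0.31 = 2.3548.
Prior odds = 1.4450/2.3548 = 0.6136, so P(A) = 0.6136/(1+0.6136) ≈ 0.38.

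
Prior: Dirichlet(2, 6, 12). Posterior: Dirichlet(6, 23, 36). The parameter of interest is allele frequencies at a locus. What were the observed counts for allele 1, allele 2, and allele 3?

For a Dirichlet(α) prior with multinomial counts c, the posterior is Dirichlet(α + c) componentwise.
Counts are posterior − prior componentwise: 6−2=4, 23−6=17, 36−12=24.

counts (4, 17, 24)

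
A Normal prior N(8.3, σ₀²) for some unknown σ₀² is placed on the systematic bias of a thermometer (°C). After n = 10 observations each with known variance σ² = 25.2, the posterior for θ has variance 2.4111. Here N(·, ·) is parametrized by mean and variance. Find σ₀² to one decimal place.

Posterior precision equals prior precision plus data precision: 1/σ_n² = 1/σ₀² + n/σ².
So 1/σ₀² = 1/2.4111 − 10/25.2 = 0.414748 − 0.396825 = 0.017923.
Hence σ₀² = 1/0.017923 ≈ 55.8.

σ₀² = 55.8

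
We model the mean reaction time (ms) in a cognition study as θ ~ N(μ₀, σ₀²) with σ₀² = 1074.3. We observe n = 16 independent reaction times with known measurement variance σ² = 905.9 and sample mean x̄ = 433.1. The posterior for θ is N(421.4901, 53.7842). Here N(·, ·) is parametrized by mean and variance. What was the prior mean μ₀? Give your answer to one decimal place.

μ₀ = 201.2

The posterior mean is a precision-weighted average: μ_n = (τ₀μ₀ + τ_data·x̄)/(τ₀+τ_data), with τ₀=1/σ₀² and τ_data=n/σ².
Here τ₀ = 1/1074.3 = 0.000931 and τ_data = 16/905.9 = 0.017662, so τ_n = 0.018593.
Rearranging for μ₀: μ₀ = (μ_n·τ_n − τ_data·x̄)/τ₀ = (421.4901·0.018593 − 0.017662·433.1) / 0.000931 = 0.187353/0.000931 ≈ 201.2.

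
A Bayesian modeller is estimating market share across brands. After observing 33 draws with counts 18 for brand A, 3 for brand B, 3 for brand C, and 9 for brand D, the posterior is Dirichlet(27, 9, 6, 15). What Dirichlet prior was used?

Dirichlet(9, 6, 3, 6)

For a Dirichlet(α) prior with multinomial counts c, the posterior is Dirichlet(α + c) componentwise.
Subtract each count from the matching posterior parameter: 27−18=9, 9−3=6, 6−3=3, 15−9=6.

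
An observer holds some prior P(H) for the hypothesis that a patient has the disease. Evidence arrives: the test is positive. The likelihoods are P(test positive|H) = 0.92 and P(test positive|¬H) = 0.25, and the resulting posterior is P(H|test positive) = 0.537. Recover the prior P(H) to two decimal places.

P(H) = 0.24

Bayes' rule in odds form gives O(H|E) = O(H)·[P(E|H)/P(E|¬H)], hence O(H) = O(H|E)/LR.
Posterior odds = 0.537/(1−0.537) = 1.1598. LR = 0.92/0.25 = 3.6800.
Prior odds = 1.1598/3.6800 = 0.3152, so P(H) = 0.3152/(1+0.3152) ≈ 0.24.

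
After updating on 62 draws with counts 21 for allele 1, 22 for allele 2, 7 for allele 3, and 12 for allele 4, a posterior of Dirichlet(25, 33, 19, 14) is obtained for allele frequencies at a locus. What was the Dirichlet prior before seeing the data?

Dirichlet(4, 11, 12, 2)

For a Dirichlet(α) prior with multinomial counts c, the posterior is Dirichlet(α + c) componentwise.
Subtract each count from the matching posterior parameter: 25−21=4, 33−22=11, 19−7=12, 14−12=2.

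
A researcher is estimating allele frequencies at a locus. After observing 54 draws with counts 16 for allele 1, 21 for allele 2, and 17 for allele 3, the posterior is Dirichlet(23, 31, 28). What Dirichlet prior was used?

Dirichlet(7, 10, 11)

For a Dirichlet(α) prior with multinomial counts c, the posterior is Dirichlet(α + c) componentwise.
Subtract each count from the matching posterior parameter: 23−16=7, 31−21=10, 28−17=11.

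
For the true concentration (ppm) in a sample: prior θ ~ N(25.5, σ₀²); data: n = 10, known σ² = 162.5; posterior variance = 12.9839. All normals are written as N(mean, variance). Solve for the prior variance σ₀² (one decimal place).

Posterior precision equals prior precision plus data precision: 1/σ_n² = 1/σ₀² + n/σ².
So 1/σ₀² = 1/12.9839 − 10/162.5 = 0.077018 − 0.061538 = 0.015480.
Hence σ₀² = 1/0.015480 ≈ 64.6.

σ₀² = 64.6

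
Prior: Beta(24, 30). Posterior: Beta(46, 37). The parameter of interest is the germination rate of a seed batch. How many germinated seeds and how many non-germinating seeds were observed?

Under Beta–binomial conjugacy the posterior parameters are (α+s, β+f).
So s = 46 − 24 = 22 and f = 37 − 30 = 7.

22 germinated seeds and 7 non-germinating seeds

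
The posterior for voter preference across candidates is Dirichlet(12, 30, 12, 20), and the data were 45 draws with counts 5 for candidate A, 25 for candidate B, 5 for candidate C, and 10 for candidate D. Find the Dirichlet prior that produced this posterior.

Dirichlet(7, 5, 7, 10)

For a Dirichlet(α) prior with multinomial counts c, the posterior is Dirichlet(α + c) componentwise.
Subtract each count from the matching posterior parameter: 12−5=7, 30−25=5, 12−5=7, 20−10=10.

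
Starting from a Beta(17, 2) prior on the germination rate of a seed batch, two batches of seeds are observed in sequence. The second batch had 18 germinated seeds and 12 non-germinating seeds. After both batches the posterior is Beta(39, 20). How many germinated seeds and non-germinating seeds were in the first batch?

4 germinated seeds and 6 non-germinating seeds

Because Beta–binomial updating is additive in the counts, the combined data contributed (α_post−α_prior, β_post−β_prior) successes and failures.
Total across both batches: 39−17=22 germinated seeds, 20−2=18 non-germinating seeds.
Subtract the second batch: 22−18=4 germinated seeds and 18−12=6 non-germinating seeds.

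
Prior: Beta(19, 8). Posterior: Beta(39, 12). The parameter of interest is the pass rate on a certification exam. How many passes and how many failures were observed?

20 passes and 4 failures

Under Beta–binomial conjugacy the posterior parameters are (a+s, b+f).
Match parameters: s=39−19=20, f=12−8=4.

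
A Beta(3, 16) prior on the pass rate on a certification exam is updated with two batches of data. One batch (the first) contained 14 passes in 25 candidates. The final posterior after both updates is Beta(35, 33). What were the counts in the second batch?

18 passes and 6 failures

Because Beta–binomial updating is additive in the counts, the combined data contributed (α_post−α_prior, β_post−β_prior) successes and failures.
Total across both batches: 35−3=32 passes, 33−16=17 failures.
Subtract the first batch: 32−14=18 passes and 17−11=6 failures.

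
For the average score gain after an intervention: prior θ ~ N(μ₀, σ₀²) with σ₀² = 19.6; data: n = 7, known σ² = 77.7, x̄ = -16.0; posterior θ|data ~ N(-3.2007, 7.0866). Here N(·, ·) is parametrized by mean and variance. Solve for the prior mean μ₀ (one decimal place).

The posterior mean is a precision-weighted average: μ_n = (τ₀μ₀ + τ_data·x̄)/(τ₀+τ_data), with τ₀=1/σ₀² and τ_data=n/σ².
Here τ₀ = 1/19.6 = 0.051020 and τ_data = 7/77.7 = 0.090090, so τ_n = 0.141110.
Rearranging for μ₀: μ₀ = (μ_n·τ_n − τ_data·x̄)/τ₀ = (-3.2007·0.141110 − 0.090090·-16.0) / 0.051020 = 0.989789/0.051020 ≈ 19.4.

μ₀ = 19.4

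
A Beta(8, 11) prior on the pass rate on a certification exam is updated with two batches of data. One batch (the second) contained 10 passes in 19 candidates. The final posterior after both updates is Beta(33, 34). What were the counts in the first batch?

15 passes and 14 failures

Because Beta–binomial updating is additive in the counts, the combined data contributed (α_post−α_prior, β_post−β_prior) successes and failures.
Total across both batches: 33−8=25 passes, 34−11=23 failures.
Subtract the second batch: 25−10=15 passes and 23−9=14 failures.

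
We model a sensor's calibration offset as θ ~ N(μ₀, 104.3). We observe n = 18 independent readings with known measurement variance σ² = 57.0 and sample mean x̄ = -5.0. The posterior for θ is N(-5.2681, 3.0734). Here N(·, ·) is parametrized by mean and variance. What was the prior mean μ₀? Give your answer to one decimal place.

The posterior mean is a precision-weighted average: μ_n = (τ₀μ₀ + τ_data·x̄)/(τ₀+τ_data), with τ₀=1/σ₀² and τ_data=n/σ².
Here τ₀ = 1/104.3 = 0.009588 and τ_data = 18/57.0 = 0.315789, so τ_n = 0.325377.
Rearranging for μ₀: μ₀ = (μ_n·τ_n − τ_data·x̄)/τ₀ = (-5.2681·0.325377 − 0.315789·-5.0) / 0.009588 = -0.135174/0.009588 ≈ -14.1.

μ₀ = -14.1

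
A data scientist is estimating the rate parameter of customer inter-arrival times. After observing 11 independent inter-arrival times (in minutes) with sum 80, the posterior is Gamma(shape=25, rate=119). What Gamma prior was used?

Gamma(shape=14, rate=39)

For an exponential likelihood with a Gamma(α, β) prior on the rate, n observations with total T give posterior Gamma(α+n, β+T).
So α = 25 − 11 = 14 and β = 119 − 80 = 39.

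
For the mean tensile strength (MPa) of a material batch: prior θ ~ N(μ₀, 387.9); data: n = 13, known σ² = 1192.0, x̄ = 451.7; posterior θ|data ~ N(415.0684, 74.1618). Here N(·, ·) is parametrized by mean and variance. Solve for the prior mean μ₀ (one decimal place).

μ₀ = 260.1

The posterior mean is a precision-weighted average: μ_n = (τ₀μ₀ + τ_data·x̄)/(τ₀+τ_data), with τ₀=1/σ₀² and τ_data=n/σ².
Here τ₀ = 1/387.9 = 0.002578 and τ_data = 13/1192.0 = 0.010906, so τ_n = 0.013484.
Rearranging for μ₀: μ₀ = (μ_n·τ_n − τ_data·x̄)/τ₀ = (415.0684·0.013484 − 0.010906·451.7) / 0.002578 = 0.670542/0.002578 ≈ 260.1.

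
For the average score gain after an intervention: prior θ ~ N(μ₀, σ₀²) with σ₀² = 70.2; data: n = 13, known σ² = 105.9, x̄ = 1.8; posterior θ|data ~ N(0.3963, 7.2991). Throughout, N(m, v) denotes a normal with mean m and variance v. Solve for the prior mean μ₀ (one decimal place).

With known observation variance, the Normal–Normal posterior has precision τ_n = τ₀ + n/σ² and mean μ_n = (τ₀μ₀ + (n/σ²)x̄)/τ_n.
Here τ₀ = 1/70.2 = 0.014245 and τ_data = 13/105.9 = 0.122757, so τ_n = 0.137002.
Rearranging for μ₀: μ₀ = (μ_n·τ_n − τ_data·x̄)/τ₀ = (0.3963·0.137002 − 0.122757·1.8) / 0.014245 = -0.166669/0.014245 ≈ -11.7.

μ₀ = -11.7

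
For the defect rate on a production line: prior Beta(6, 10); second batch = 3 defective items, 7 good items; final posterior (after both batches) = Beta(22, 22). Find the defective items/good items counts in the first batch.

13 defective items and 5 good items

Sequential conjugate updates are equivalent to a single update on the pooled data, so total successes = posterior α − prior α and total failures = posterior β − prior β.
Total across both batches: 22−6=16 defective items, 22−10=12 good items.
Subtract the second batch: 16−3=13 defective items and 12−7=5 good items.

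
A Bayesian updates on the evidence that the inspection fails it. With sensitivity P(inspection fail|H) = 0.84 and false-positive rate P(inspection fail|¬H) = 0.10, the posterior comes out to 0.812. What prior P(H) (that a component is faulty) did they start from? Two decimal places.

Bayes' rule in odds form gives O(H|E) = O(H)·[P(E|H)/P(E|¬H)], hence O(H) = O(H|E)/LR.
Posterior odds = 0.812/(1−0.812) = 4.3191. LR = 0.84/0.10 = 8.4000.
Prior odds = 4.3191/8.4000 = 0.5142, so P(H) = 0.5142/(1+0.5142) ≈ 0.34.

P(H) = 0.34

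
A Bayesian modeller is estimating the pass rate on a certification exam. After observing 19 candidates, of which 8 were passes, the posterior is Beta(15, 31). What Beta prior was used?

Beta(7, 20)

Beta is conjugate to the binomial likelihood: posterior = Beta(a+s, b+f).
Subtract the data counts: 15−8=7, 31−11=20.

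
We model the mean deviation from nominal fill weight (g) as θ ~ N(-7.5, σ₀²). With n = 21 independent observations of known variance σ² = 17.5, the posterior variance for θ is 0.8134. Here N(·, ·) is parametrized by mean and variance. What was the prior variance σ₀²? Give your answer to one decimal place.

For the Normal–Normal model with known σ², precisions add: τ_n = τ₀ + n/σ².
So 1/σ₀² = 1/0.8134 − 21/17.5 = 1.229407 − 1.200000 = 0.029407.
Hence σ₀² = 1/0.029407 ≈ 34.0.

σ₀² = 34.0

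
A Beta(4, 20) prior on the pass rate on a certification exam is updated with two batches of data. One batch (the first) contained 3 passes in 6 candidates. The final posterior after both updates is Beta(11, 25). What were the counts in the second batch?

Because Beta–binomial updating is additive in the counts, the combined data contributed (α_post−α_prior, β_post−β_prior) successes and failures.
Total across both batches: 11−4=7 passes, 25−20=5 failures.
Subtract the first batch: 7−3=4 passes and 5−3=2 failures.

4 passes and 2 failures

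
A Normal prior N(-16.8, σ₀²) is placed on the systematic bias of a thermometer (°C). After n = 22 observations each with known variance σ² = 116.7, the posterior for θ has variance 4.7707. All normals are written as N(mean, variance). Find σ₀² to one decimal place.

Posterior precision equals prior precision plus data precision: 1/σ_n² = 1/σ₀² + n/σ².
So 1/σ₀² = 1/4.7707 − 22/116.7 = 0.209613 − 0.188518 = 0.021095.
Hence σ₀² = 1/0.021095 ≈ 47.4.

σ₀² = 47.4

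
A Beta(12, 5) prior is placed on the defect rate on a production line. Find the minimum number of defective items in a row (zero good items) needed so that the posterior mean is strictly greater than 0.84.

After k defective items and 0 good items the posterior is Beta(12+k, 5), with mean (12+k)/(12+5+k).
Set (12+k)/(17+k) > 0.84 and solve: k > (0.84·17 − 12)/(1 − 0.84) = 14.250.
The smallest integer exceeding 14.250 is 15.

k = 15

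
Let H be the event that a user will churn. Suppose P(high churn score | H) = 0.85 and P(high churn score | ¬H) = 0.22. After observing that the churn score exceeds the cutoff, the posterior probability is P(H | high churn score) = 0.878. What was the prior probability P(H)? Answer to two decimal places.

Bayes' rule in odds form gives O(H|E) = O(H)·[P(E|H)/P(E|¬H)], hence O(H) = O(H|E)/LR.
Posterior odds = 0.878/(1−0.878) = 7.1967. LR = 0.85/0.22 = 3.8636.
Prior odds = 7.1967/3.8636 = 1.8627, so P(H) = 1.8627/(1+1.8627) ≈ 0.65.

P(H) = 0.65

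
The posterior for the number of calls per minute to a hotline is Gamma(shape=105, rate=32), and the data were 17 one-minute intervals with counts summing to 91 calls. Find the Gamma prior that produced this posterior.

Gamma–Poisson conjugacy: posterior shape = α + Σxᵢ, posterior rate = β + n.
So α = 105 − 91 = 14 and β = 32 − 17 = 15.

Gamma(shape=14, rate=15)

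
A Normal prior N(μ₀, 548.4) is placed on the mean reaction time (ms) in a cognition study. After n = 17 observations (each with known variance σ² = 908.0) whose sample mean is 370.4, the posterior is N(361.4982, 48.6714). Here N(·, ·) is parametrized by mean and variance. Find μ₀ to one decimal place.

μ₀ = 270.1

With known observation variance, the Normal–Normal posterior has precision τ_n = τ₀ + n/σ² and mean μ_n = (τ₀μ₀ + (n/σ²)x̄)/τ_n.
Here τ₀ = 1/548.4 = 0.001823 and τ_data = 17/908.0 = 0.018722, so τ_n = 0.020545.
Rearranging for μ₀: μ₀ = (μ_n·τ_n − τ_data·x̄)/τ₀ = (361.4982·0.020545 − 0.018722·370.4) / 0.001823 = 0.492352/0.001823 ≈ 270.1.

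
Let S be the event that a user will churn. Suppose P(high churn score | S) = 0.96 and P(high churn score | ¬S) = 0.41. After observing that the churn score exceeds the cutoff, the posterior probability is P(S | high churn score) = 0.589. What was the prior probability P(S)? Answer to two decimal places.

P(S) = 0.38

Bayes' rule in odds form gives O(S|E) = O(S)·[P(E|S)/P(E|¬S)], hence O(S) = O(S|E)/LR.
Posterior odds = 0.589/(1−0.589) = 1.4331. LR = 0.96/0.41 = 2.3415.
Prior odds = 1.4331/2.3415 = 0.6120, so P(S) = 0.6120/(1+0.6120) ≈ 0.38.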